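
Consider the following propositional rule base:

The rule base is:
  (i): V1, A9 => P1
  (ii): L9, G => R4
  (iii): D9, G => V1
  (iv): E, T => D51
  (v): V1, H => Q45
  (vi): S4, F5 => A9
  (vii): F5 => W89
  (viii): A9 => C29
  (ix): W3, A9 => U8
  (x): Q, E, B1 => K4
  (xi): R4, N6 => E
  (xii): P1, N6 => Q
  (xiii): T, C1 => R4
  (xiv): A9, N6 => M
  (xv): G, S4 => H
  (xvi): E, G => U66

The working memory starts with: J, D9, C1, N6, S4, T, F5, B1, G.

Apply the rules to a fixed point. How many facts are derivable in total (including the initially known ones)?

23

Round 1 — (iii), (vi), (vii), (xiii), (xv), derive V1, A9, W89, R4, H.
Round 2 — (i), (v), (viii), (xi), (xiv), derive P1, Q45, C29, E, M.
Round 3 — (iv), (xii), (xvi), derive D51, Q, U66.
Round 4 — (x), derive K4.
Closure: {A9, B1, C1, C29, D51, D9, E, F5, G, H, J, K4, M, N6, P1, Q, Q45, R4, S4, T, U66, V1, W89} — 23 facts.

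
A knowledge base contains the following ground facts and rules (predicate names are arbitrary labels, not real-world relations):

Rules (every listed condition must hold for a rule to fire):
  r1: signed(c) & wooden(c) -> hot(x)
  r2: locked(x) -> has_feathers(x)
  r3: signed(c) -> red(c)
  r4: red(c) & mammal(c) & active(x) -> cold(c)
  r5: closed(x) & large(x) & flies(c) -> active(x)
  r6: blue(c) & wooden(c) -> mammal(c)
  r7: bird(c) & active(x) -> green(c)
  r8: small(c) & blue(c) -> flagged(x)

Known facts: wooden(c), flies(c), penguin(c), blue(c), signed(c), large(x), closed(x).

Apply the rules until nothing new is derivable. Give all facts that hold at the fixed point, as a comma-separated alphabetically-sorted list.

[1] r1 [signed(c) & wooden(c) -> hot(x)]; r3 [signed(c) -> red(c)]; r5 [closed(x) & large(x) & flies(c) -> active(x)]; r6 [blue(c) & wooden(c) -> mammal(c)]. ⇒ new: hot(x), red(c), active(x), mammal(c).
[2] r4 [red(c) & mammal(c) & active(x) -> cold(c)]. ⇒ new: cold(c).

active(x), blue(c), closed(x), cold(c), flies(c), hot(x), large(x), mammal(c), penguin(c), red(c), signed(c), wooden(c)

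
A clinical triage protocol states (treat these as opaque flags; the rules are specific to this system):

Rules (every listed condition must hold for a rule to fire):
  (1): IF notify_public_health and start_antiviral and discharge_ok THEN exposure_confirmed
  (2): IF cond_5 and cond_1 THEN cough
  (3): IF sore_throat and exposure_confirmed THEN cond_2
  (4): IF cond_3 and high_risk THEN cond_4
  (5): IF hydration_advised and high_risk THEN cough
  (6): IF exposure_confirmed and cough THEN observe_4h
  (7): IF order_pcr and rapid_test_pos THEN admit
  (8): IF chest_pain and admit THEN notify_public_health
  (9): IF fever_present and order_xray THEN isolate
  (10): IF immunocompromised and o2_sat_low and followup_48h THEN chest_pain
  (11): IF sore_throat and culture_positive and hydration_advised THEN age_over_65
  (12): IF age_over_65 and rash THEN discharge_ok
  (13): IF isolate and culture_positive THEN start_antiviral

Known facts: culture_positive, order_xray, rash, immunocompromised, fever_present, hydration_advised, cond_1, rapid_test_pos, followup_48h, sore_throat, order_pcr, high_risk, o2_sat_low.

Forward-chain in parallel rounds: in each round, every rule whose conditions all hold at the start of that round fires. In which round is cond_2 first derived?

4

Round 1: (5) [IF hydration_advised and high_risk THEN cough]; (7) [IF order_pcr and rapid_test_pos THEN admit]; (9) [IF fever_present and order_xray THEN isolate]; (10) [IF immunocompromised and o2_sat_low and followup_48h THEN chest_pain]; (11) [IF sore_throat and culture_positive and hydration_advised THEN age_over_65]. Adds cough, admit, isolate, chest_pain, age_over_65.
Round 2: (8) [IF chest_pain and admit THEN notify_public_health]; (12) [IF age_over_65 and rash THEN discharge_ok]; (13) [IF isolate and culture_positive THEN start_antiviral]. Adds notify_public_health, discharge_ok, start_antiviral.
Round 3: (1) [IF notify_public_health and start_antiviral and discharge_ok THEN exposure_confirmed]. Adds exposure_confirmed.
Round 4: (3) [IF sore_throat and exposure_confirmed THEN cond_2]; (6) [IF exposure_confirmed and cough THEN observe_4h]. Adds cond_2, observe_4h.
cond_2 first appears in round 4.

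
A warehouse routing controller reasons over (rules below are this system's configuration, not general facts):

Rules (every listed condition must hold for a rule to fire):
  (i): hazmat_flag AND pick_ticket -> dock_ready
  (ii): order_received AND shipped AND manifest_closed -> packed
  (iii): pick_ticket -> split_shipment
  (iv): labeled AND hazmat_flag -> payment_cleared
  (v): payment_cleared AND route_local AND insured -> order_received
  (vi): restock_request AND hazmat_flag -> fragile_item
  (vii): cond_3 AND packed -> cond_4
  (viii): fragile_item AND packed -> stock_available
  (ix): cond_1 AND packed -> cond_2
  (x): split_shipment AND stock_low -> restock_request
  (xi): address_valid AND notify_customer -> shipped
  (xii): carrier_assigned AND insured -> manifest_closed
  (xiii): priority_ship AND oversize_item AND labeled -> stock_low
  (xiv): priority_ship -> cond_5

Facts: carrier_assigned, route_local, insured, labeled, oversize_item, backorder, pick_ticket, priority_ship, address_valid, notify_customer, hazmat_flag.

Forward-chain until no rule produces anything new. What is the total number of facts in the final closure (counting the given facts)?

Round 1 — (i), (iii), (iv), (xi), (xii), (xiii), (xiv), derive dock_ready, split_shipment, payment_cleared, shipped, manifest_closed, stock_low, cond_5.
Round 2 — (v), (x), derive order_received, restock_request.
Round 3 — (ii), (vi), derive packed, fragile_item.
Round 4 — (viii), derive stock_available.
Closure: {address_valid, backorder, carrier_assigned, cond_5, dock_ready, fragile_item, hazmat_flag, insured, labeled, manifest_closed, notify_customer, order_received, oversize_item, packed, payment_cleared, pick_ticket, priority_ship, restock_request, route_local, shipped, split_shipment, stock_available, stock_low} — 23 facts.

23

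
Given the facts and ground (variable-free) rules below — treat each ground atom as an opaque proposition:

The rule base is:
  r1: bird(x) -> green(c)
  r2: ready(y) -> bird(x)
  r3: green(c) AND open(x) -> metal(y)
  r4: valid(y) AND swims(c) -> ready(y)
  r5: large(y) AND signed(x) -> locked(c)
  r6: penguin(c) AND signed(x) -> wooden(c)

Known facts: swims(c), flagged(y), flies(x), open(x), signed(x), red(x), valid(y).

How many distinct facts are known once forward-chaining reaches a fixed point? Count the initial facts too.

11

Round 1: r4 [valid(y) AND swims(c) -> ready(y)]. Adds ready(y).
Round 2: r2 [ready(y) -> bird(x)]. Adds bird(x).
Round 3: r1 [bird(x) -> green(c)]. Adds green(c).
Round 4: r3 [green(c) AND open(x) -> metal(y)]. Adds metal(y).
Closure: {bird(x), flagged(y), flies(x), green(c), metal(y), open(x), ready(y), red(x), signed(x), swims(c), valid(y)} — 11 facts.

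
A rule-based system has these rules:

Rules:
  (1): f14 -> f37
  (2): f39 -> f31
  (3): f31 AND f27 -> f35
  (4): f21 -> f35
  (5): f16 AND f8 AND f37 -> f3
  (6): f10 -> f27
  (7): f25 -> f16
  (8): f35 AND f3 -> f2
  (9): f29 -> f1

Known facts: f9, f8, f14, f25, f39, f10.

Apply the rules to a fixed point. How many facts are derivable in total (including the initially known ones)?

13

Round 1: (1) [f14 -> f37]; (2) [f39 -> f31]; (6) [f10 -> f27]; (7) [f25 -> f16]. Adds f37, f31, f27, f16.
Round 2: (3) [f31 AND f27 -> f35]; (5) [f16 AND f8 AND f37 -> f3]. Adds f35, f3.
Round 3: (8) [f35 AND f3 -> f2]. Adds f2.
Closure: {f10, f14, f16, f2, f25, f27, f3, f31, f35, f37, f39, f8, f9} — 13 facts.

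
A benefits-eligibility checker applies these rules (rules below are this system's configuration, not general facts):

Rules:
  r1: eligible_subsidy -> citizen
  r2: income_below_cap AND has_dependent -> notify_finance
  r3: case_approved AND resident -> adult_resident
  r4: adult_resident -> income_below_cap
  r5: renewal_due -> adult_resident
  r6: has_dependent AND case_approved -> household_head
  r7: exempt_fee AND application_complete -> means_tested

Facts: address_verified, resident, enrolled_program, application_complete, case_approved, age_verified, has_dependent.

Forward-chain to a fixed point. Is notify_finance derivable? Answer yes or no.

yes

Round 1: r3 [case_approved AND resident -> adult_resident]; r6 [has_dependent AND case_approved -> household_head]. New: adult_resident, household_head.
Round 2: r4 [adult_resident -> income_below_cap]. New: income_below_cap.
Round 3: r2 [income_below_cap AND has_dependent -> notify_finance]. New: notify_finance.
notify_finance appears in round 3, so it is derivable.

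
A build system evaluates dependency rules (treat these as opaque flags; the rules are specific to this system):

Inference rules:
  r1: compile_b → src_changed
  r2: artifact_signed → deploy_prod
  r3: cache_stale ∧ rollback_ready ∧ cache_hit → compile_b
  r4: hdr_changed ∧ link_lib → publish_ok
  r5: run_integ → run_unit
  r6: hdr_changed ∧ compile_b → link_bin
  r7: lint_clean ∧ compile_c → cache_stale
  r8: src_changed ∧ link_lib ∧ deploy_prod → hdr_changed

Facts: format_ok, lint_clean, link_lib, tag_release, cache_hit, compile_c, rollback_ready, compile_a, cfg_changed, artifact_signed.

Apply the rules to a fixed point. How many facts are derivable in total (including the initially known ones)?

17

[1] r2 [artifact_signed → deploy_prod]; r7 [lint_clean ∧ compile_c → cache_stale]. ⇒ new: deploy_prod, cache_stale.
[2] r3 [cache_stale ∧ rollback_ready ∧ cache_hit → compile_b]. ⇒ new: compile_b.
[3] r1 [compile_b → src_changed]. ⇒ new: src_changed.
[4] r8 [src_changed ∧ link_lib ∧ deploy_prod → hdr_changed]. ⇒ new: hdr_changed.
[5] r4 [hdr_changed ∧ link_lib → publish_ok]; r6 [hdr_changed ∧ compile_b → link_bin]. ⇒ new: publish_ok, link_bin.
Closure: {artifact_signed, cache_hit, cache_stale, cfg_changed, compile_a, compile_b, compile_c, deploy_prod, format_ok, hdr_changed, link_bin, link_lib, lint_clean, publish_ok, rollback_ready, src_changed, tag_release} — 17 facts.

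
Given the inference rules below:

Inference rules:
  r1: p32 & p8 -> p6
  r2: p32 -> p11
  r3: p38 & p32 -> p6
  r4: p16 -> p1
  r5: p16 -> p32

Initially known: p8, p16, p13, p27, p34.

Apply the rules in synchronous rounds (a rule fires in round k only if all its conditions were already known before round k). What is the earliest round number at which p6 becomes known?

2

Round 1: r4 [p16 -> p1]; r5 [p16 -> p32]. New: p1, p32.
Round 2: r1 [p32 & p8 -> p6]; r2 [p32 -> p11]. New: p6, p11.
p6 first appears in round 2.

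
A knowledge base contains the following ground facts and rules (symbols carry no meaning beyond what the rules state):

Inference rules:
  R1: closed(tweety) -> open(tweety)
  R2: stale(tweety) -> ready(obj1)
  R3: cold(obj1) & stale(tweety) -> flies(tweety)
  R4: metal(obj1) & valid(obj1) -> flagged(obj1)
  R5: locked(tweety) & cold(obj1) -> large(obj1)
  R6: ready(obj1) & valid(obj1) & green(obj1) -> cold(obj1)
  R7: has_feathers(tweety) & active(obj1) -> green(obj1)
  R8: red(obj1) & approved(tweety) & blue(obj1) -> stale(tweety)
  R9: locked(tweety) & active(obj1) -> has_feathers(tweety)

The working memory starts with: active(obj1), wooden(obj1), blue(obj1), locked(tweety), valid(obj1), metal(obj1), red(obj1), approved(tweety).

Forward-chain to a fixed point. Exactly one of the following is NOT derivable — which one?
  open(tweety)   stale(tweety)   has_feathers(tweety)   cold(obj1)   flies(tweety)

open(tweety)

Round 1: R4 [metal(obj1) & valid(obj1) -> flagged(obj1)]; R8 [red(obj1) & approved(tweety) & blue(obj1) -> stale(tweety)]; R9 [locked(tweety) & active(obj1) -> has_feathers(tweety)]. Adds flagged(obj1), stale(tweety), has_feathers(tweety).
Round 2: R2 [stale(tweety) -> ready(obj1)]; R7 [has_feathers(tweety) & active(obj1) -> green(obj1)]. Adds ready(obj1), green(obj1).
Round 3: R6 [ready(obj1) & valid(obj1) & green(obj1) -> cold(obj1)]. Adds cold(obj1).
Round 4: R3 [cold(obj1) & stale(tweety) -> flies(tweety)]; R5 [locked(tweety) & cold(obj1) -> large(obj1)]. Adds flies(tweety), large(obj1).
Derived: has_feathers(tweety) (round 1), flies(tweety) (round 4), stale(tweety) (round 1), cold(obj1) (round 3). open(tweety) never appears in any round.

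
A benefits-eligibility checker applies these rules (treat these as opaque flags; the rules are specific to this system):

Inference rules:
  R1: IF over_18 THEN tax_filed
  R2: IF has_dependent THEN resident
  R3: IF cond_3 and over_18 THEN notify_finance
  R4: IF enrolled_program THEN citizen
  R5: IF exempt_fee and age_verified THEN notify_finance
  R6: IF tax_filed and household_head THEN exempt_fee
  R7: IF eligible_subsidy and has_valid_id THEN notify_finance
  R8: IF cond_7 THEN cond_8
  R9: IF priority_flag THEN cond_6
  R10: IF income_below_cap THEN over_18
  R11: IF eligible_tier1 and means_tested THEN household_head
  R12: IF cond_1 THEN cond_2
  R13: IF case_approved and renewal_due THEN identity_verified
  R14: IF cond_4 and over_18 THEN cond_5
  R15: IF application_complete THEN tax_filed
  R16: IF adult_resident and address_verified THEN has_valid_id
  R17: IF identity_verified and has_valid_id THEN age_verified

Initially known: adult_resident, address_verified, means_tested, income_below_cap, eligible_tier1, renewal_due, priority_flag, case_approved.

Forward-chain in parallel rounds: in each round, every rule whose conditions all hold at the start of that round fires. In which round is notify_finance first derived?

4

Round 1 — R9, R10, R11, R13, R16, derive cond_6, over_18, household_head, identity_verified, has_valid_id.
Round 2 — R1, R17, derive tax_filed, age_verified.
Round 3 — R6, derive exempt_fee.
Round 4 — R5, derive notify_finance.
notify_finance first appears in round 4.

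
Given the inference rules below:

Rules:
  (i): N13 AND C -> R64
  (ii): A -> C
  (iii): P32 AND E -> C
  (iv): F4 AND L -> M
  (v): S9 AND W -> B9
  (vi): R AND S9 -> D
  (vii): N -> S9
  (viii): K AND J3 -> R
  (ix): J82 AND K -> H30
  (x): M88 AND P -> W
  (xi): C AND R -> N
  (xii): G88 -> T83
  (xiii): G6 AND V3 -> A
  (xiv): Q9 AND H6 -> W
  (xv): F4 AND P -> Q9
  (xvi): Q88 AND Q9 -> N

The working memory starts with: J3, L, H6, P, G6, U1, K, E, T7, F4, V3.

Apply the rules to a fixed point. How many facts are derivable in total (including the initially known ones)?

Round 1: (iv) [F4 AND L -> M]; (viii) [K AND J3 -> R]; (xiii) [G6 AND V3 -> A]; (xv) [F4 AND P -> Q9]. New: M, R, A, Q9.
Round 2: (ii) [A -> C]; (xiv) [Q9 AND H6 -> W]. New: C, W.
Round 3: (xi) [C AND R -> N]. New: N.
Round 4: (vii) [N -> S9]. New: S9.
Round 5: (v) [S9 AND W -> B9]; (vi) [R AND S9 -> D]. New: B9, D.
Closure: {A, B9, C, D, E, F4, G6, H6, J3, K, L, M, N, P, Q9, R, S9, T7, U1, V3, W} — 21 facts.

21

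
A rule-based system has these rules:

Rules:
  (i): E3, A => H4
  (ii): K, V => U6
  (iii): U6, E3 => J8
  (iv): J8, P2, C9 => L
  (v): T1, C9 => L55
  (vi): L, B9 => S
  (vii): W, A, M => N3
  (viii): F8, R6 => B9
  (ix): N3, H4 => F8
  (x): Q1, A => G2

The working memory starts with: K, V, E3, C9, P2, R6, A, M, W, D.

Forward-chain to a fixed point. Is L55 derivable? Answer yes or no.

Round 1 — (i), (ii), (vii), derive H4, U6, N3.
Round 2 — (iii), (ix), derive J8, F8.
Round 3 — (iv), (viii), derive L, B9.
Round 4 — (vi), derive S.
Fixed point reached. L55 is concluded only by (v); (v) needs T1 (never derived).

no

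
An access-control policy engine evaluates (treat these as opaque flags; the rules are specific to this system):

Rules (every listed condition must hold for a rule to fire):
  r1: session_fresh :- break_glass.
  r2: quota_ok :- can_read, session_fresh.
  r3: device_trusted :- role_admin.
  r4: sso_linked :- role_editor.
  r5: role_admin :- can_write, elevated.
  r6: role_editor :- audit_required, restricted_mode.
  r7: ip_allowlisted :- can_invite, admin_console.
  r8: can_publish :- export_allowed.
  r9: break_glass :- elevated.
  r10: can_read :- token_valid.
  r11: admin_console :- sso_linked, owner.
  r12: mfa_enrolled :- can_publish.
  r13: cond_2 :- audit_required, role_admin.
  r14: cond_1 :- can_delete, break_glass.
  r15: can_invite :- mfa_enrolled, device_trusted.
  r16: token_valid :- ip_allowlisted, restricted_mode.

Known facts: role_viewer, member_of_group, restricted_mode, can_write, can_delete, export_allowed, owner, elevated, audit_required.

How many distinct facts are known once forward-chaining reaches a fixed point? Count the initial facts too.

25

[1] r5 [role_admin :- can_write, elevated.]; r6 [role_editor :- audit_required, restricted_mode.]; r8 [can_publish :- export_allowed.]; r9 [break_glass :- elevated.]. ⇒ new: role_admin, role_editor, can_publish, break_glass.
[2] r1 [session_fresh :- break_glass.]; r3 [device_trusted :- role_admin.]; r4 [sso_linked :- role_editor.]; r12 [mfa_enrolled :- can_publish.]; r13 [cond_2 :- audit_required, role_admin.]; r14 [cond_1 :- can_delete, break_glass.]. ⇒ new: session_fresh, device_trusted, sso_linked, mfa_enrolled, cond_2, cond_1.
[3] r11 [admin_console :- sso_linked, owner.]; r15 [can_invite :- mfa_enrolled, device_trusted.]. ⇒ new: admin_console, can_invite.
[4] r7 [ip_allowlisted :- can_invite, admin_console.]. ⇒ new: ip_allowlisted.
[5] r16 [token_valid :- ip_allowlisted, restricted_mode.]. ⇒ new: token_valid.
[6] r10 [can_read :- token_valid.]. ⇒ new: can_read.
[7] r2 [quota_ok :- can_read, session_fresh.]. ⇒ new: quota_ok.
Closure: {admin_console, audit_required, break_glass, can_delete, can_invite, can_publish, can_read, can_write, cond_1, cond_2, device_trusted, elevated, export_allowed, ip_allowlisted, member_of_group, mfa_enrolled, owner, quota_ok, restricted_mode, role_admin, role_editor, role_viewer, session_fresh, sso_linked, token_valid} — 25 facts.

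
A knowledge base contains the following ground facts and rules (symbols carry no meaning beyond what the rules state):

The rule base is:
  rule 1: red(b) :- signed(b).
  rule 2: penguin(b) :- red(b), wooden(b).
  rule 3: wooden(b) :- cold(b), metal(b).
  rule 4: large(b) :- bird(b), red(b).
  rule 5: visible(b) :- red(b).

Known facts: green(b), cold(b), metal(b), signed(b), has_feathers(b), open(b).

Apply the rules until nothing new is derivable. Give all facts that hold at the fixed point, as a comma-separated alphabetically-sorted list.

cold(b), green(b), has_feathers(b), metal(b), open(b), penguin(b), red(b), signed(b), visible(b), wooden(b)

[1] rule 1 [red(b) :- signed(b).]; rule 3 [wooden(b) :- cold(b), metal(b).]. ⇒ new: red(b), wooden(b).
[2] rule 2 [penguin(b) :- red(b), wooden(b).]; rule 5 [visible(b) :- red(b).]. ⇒ new: penguin(b), visible(b).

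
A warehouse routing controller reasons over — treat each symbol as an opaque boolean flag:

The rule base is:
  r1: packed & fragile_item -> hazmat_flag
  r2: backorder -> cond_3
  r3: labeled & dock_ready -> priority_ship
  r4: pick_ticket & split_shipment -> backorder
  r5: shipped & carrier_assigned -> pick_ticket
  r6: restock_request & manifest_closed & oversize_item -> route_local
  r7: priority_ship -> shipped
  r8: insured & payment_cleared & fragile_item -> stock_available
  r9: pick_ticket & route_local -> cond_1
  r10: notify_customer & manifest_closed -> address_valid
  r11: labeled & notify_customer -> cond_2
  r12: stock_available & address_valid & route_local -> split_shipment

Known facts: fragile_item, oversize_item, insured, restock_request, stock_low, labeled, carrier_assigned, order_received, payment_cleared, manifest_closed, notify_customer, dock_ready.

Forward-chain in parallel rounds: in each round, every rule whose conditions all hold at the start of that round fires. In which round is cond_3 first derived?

Round 1: r3 [labeled & dock_ready -> priority_ship]; r6 [restock_request & manifest_closed & oversize_item -> route_local]; r8 [insured & payment_cleared & fragile_item -> stock_available]; r10 [notify_customer & manifest_closed -> address_valid]; r11 [labeled & notify_customer -> cond_2]. Adds priority_ship, route_local, stock_available, address_valid, cond_2.
Round 2: r7 [priority_ship -> shipped]; r12 [stock_available & address_valid & route_local -> split_shipment]. Adds shipped, split_shipment.
Round 3: r5 [shipped & carrier_assigned -> pick_ticket]. Adds pick_ticket.
Round 4: r4 [pick_ticket & split_shipment -> backorder]; r9 [pick_ticket & route_local -> cond_1]. Adds backorder, cond_1.
Round 5: r2 [backorder -> cond_3]. Adds cond_3.
cond_3 first appears in round 5.

5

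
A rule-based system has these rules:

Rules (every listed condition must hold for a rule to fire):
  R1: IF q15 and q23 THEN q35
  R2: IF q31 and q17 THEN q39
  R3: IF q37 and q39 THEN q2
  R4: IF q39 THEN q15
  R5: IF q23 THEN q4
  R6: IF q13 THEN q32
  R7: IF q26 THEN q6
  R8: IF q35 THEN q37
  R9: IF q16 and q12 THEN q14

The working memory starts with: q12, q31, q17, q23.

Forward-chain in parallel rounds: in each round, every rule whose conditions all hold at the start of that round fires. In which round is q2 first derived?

5

Round 1 — R2, R5, derive q39, q4.
Round 2 — R4, derive q15.
Round 3 — R1, derive q35.
Round 4 — R8, derive q37.
Round 5 — R3, derive q2.
q2 first appears in round 5.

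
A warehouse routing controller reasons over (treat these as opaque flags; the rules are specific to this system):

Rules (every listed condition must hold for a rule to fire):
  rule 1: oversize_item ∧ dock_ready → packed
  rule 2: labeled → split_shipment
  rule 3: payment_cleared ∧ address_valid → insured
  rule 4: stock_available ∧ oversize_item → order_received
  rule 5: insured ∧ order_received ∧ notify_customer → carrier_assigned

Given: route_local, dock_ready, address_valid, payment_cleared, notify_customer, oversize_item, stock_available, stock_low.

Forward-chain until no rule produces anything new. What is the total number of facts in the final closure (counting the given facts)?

Round 1 — rule 1, rule 3, rule 4, derive packed, insured, order_received.
Round 2 — rule 5, derive carrier_assigned.
Closure: {address_valid, carrier_assigned, dock_ready, insured, notify_customer, order_received, oversize_item, packed, payment_cleared, route_local, stock_available, stock_low} — 12 facts.

12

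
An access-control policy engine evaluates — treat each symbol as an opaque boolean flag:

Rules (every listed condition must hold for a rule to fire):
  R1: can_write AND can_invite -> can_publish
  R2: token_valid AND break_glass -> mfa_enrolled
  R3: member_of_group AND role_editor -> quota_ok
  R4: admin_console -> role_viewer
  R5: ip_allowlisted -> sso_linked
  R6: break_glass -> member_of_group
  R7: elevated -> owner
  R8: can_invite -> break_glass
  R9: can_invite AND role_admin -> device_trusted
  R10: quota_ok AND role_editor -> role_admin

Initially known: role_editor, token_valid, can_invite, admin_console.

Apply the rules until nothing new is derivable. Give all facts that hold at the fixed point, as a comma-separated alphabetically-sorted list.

Round 1: R4 [admin_console -> role_viewer]; R8 [can_invite -> break_glass]. New: role_viewer, break_glass.
Round 2: R2 [token_valid AND break_glass -> mfa_enrolled]; R6 [break_glass -> member_of_group]. New: mfa_enrolled, member_of_group.
Round 3: R3 [member_of_group AND role_editor -> quota_ok]. New: quota_ok.
Round 4: R10 [quota_ok AND role_editor -> role_admin]. New: role_admin.
Round 5: R9 [can_invite AND role_admin -> device_trusted]. New: device_trusted.

admin_console, break_glass, can_invite, device_trusted, member_of_group, mfa_enrolled, quota_ok, role_admin, role_editor, role_viewer, token_valid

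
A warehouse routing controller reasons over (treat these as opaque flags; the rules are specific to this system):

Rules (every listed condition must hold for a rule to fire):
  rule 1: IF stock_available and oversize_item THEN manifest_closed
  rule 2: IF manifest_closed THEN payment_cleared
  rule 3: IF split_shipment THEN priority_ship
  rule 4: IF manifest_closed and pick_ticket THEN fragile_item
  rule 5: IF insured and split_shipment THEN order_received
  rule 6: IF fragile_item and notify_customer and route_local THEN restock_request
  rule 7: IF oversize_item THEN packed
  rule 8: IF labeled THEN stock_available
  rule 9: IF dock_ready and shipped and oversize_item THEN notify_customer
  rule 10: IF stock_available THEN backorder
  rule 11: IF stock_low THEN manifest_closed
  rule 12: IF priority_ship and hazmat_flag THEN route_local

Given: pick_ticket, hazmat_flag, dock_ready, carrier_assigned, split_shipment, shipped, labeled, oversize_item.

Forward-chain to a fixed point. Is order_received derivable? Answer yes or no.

Round 1 fires rule 3, rule 7, rule 8, rule 9, giving priority_ship, packed, stock_available, notify_customer.
Round 2 fires rule 1, rule 10, rule 12, giving manifest_closed, backorder, route_local.
Round 3 fires rule 2, rule 4, giving payment_cleared, fragile_item.
Round 4 fires rule 6, giving restock_request.
Fixed point reached. order_received is concluded only by rule 5; rule 5 needs insured (never derived).

no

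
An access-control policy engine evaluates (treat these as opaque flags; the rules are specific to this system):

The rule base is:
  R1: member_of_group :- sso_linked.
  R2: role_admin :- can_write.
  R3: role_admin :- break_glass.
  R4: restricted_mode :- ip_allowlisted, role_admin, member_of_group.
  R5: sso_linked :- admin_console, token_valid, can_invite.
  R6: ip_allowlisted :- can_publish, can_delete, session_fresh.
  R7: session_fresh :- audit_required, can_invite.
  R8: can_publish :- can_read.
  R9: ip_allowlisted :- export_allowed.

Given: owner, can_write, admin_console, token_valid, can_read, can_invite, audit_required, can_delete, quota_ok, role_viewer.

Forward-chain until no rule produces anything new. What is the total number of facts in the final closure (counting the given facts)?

17

Round 1: R2 [role_admin :- can_write.]; R5 [sso_linked :- admin_console, token_valid, can_invite.]; R7 [session_fresh :- audit_required, can_invite.]; R8 [can_publish :- can_read.]. Adds role_admin, sso_linked, session_fresh, can_publish.
Round 2: R1 [member_of_group :- sso_linked.]; R6 [ip_allowlisted :- can_publish, can_delete, session_fresh.]. Adds member_of_group, ip_allowlisted.
Round 3: R4 [restricted_mode :- ip_allowlisted, role_admin, member_of_group.]. Adds restricted_mode.
Closure: {admin_console, audit_required, can_delete, can_invite, can_publish, can_read, can_write, ip_allowlisted, member_of_group, owner, quota_ok, restricted_mode, role_admin, role_viewer, session_fresh, sso_linked, token_valid} — 17 facts.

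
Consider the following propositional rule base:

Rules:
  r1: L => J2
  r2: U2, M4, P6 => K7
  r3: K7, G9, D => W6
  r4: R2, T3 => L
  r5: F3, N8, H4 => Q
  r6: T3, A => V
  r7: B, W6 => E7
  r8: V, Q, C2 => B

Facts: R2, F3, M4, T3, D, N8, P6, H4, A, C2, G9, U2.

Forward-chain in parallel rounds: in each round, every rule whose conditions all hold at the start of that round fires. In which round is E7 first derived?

[1] r2 [U2, M4, P6 => K7]; r4 [R2, T3 => L]; r5 [F3, N8, H4 => Q]; r6 [T3, A => V]. ⇒ new: K7, L, Q, V.
[2] r1 [L => J2]; r3 [K7, G9, D => W6]; r8 [V, Q, C2 => B]. ⇒ new: J2, W6, B.
[3] r7 [B, W6 => E7]. ⇒ new: E7.
E7 first appears in round 3.

3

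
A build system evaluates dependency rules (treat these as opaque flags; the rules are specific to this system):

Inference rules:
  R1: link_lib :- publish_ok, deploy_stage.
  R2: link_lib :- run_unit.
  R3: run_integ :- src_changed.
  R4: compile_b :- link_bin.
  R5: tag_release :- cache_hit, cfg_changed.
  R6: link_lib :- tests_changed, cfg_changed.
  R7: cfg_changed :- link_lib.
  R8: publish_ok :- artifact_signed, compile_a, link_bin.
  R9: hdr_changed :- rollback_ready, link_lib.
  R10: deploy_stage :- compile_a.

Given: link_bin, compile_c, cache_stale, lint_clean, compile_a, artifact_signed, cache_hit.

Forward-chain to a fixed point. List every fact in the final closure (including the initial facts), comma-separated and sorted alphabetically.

Round 1: R4 [compile_b :- link_bin.]; R8 [publish_ok :- artifact_signed, compile_a, link_bin.]; R10 [deploy_stage :- compile_a.]. Adds compile_b, publish_ok, deploy_stage.
Round 2: R1 [link_lib :- publish_ok, deploy_stage.]. Adds link_lib.
Round 3: R7 [cfg_changed :- link_lib.]. Adds cfg_changed.
Round 4: R5 [tag_release :- cache_hit, cfg_changed.]. Adds tag_release.

artifact_signed, cache_hit, cache_stale, cfg_changed, compile_a, compile_b, compile_c, deploy_stage, link_bin, link_lib, lint_clean, publish_ok, tag_release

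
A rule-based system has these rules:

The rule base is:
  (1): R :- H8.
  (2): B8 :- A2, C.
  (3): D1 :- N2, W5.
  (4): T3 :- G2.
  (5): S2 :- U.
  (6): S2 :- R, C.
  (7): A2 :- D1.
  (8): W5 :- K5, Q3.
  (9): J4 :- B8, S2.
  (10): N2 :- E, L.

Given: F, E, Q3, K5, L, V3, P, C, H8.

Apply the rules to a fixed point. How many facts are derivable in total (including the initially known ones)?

Round 1 — (1), (8), (10), derive R, W5, N2.
Round 2 — (3), (6), derive D1, S2.
Round 3 — (7), derive A2.
Round 4 — (2), derive B8.
Round 5 — (9), derive J4.
Closure: {A2, B8, C, D1, E, F, H8, J4, K5, L, N2, P, Q3, R, S2, V3, W5} — 17 facts.

17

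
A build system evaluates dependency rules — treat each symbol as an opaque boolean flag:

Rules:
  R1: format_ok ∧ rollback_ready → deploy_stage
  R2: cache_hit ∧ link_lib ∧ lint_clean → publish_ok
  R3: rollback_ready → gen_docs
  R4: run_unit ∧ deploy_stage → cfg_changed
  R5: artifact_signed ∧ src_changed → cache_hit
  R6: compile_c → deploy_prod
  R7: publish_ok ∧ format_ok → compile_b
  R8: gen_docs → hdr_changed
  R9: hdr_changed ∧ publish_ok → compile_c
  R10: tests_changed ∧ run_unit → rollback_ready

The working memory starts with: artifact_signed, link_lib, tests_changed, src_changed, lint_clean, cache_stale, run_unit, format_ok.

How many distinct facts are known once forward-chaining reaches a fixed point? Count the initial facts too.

18

Round 1 — R5, R10, derive cache_hit, rollback_ready.
Round 2 — R1, R2, R3, derive deploy_stage, publish_ok, gen_docs.
Round 3 — R4, R7, R8, derive cfg_changed, compile_b, hdr_changed.
Round 4 — R9, derive compile_c.
Round 5 — R6, derive deploy_prod.
Closure: {artifact_signed, cache_hit, cache_stale, cfg_changed, compile_b, compile_c, deploy_prod, deploy_stage, format_ok, gen_docs, hdr_changed, link_lib, lint_clean, publish_ok, rollback_ready, run_unit, src_changed, tests_changed} — 18 facts.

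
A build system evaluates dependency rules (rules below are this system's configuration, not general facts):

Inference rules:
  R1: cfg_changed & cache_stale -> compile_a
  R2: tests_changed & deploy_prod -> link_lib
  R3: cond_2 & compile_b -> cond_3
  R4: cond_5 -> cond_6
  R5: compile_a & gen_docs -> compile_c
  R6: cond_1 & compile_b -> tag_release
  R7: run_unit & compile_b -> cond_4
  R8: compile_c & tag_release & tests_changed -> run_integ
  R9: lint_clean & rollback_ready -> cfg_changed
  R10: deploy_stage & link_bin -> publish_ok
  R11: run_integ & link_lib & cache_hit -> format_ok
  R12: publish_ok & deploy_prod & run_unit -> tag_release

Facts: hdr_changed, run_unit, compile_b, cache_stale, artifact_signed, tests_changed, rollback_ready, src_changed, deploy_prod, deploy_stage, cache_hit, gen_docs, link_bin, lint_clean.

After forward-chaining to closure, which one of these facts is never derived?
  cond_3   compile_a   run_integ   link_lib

Round 1: R2 [tests_changed & deploy_prod -> link_lib]; R7 [run_unit & compile_b -> cond_4]; R9 [lint_clean & rollback_ready -> cfg_changed]; R10 [deploy_stage & link_bin -> publish_ok]. Adds link_lib, cond_4, cfg_changed, publish_ok.
Round 2: R1 [cfg_changed & cache_stale -> compile_a]; R12 [publish_ok & deploy_prod & run_unit -> tag_release]. Adds compile_a, tag_release.
Round 3: R5 [compile_a & gen_docs -> compile_c]. Adds compile_c.
Round 4: R8 [compile_c & tag_release & tests_changed -> run_integ]. Adds run_integ.
Round 5: R11 [run_integ & link_lib & cache_hit -> format_ok]. Adds format_ok.
Derived: compile_a (round 2), run_integ (round 4), link_lib (round 1). cond_3 never appears in any round.

cond_3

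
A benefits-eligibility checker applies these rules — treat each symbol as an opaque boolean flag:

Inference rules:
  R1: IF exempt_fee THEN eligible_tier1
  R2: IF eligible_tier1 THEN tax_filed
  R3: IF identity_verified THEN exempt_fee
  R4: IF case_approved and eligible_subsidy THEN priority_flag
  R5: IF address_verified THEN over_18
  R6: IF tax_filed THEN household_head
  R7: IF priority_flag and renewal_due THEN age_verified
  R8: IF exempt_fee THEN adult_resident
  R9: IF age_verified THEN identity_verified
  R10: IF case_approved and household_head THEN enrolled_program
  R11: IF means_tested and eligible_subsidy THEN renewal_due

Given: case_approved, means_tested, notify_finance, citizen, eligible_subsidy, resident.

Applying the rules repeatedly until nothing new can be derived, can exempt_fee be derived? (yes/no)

Round 1 fires R4, R11, giving priority_flag, renewal_due.
Round 2 fires R7, giving age_verified.
Round 3 fires R9, giving identity_verified.
Round 4 fires R3, giving exempt_fee.
Round 5 fires R1, R8, giving eligible_tier1, adult_resident.
Round 6 fires R2, giving tax_filed.
Round 7 fires R6, giving household_head.
Round 8 fires R10, giving enrolled_program.
exempt_fee appears in round 4, so it is derivable.

yes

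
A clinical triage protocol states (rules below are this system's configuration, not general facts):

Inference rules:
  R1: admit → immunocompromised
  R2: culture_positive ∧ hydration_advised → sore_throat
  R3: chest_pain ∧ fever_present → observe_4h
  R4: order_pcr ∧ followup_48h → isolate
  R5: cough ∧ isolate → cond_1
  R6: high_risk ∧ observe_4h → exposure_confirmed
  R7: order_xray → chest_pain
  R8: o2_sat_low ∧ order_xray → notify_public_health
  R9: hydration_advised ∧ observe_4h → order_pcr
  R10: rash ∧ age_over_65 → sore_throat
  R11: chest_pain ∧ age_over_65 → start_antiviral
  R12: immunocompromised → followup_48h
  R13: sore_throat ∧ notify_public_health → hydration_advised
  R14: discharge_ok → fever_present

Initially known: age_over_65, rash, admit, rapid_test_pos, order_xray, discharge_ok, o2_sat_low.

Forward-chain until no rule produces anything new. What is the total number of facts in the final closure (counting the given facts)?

[1] R1 [admit → immunocompromised]; R7 [order_xray → chest_pain]; R8 [o2_sat_low ∧ order_xray → notify_public_health]; R10 [rash ∧ age_over_65 → sore_throat]; R14 [discharge_ok → fever_present]. ⇒ new: immunocompromised, chest_pain, notify_public_health, sore_throat, fever_present.
[2] R3 [chest_pain ∧ fever_present → observe_4h]; R11 [chest_pain ∧ age_over_65 → start_antiviral]; R12 [immunocompromised → followup_48h]; R13 [sore_throat ∧ notify_public_health → hydration_advised]. ⇒ new: observe_4h, start_antiviral, followup_48h, hydration_advised.
[3] R9 [hydration_advised ∧ observe_4h → order_pcr]. ⇒ new: order_pcr.
[4] R4 [order_pcr ∧ followup_48h → isolate]. ⇒ new: isolate.
Closure: {admit, age_over_65, chest_pain, discharge_ok, fever_present, followup_48h, hydration_advised, immunocompromised, isolate, notify_public_health, o2_sat_low, observe_4h, order_pcr, order_xray, rapid_test_pos, rash, sore_throat, start_antiviral} — 18 facts.

18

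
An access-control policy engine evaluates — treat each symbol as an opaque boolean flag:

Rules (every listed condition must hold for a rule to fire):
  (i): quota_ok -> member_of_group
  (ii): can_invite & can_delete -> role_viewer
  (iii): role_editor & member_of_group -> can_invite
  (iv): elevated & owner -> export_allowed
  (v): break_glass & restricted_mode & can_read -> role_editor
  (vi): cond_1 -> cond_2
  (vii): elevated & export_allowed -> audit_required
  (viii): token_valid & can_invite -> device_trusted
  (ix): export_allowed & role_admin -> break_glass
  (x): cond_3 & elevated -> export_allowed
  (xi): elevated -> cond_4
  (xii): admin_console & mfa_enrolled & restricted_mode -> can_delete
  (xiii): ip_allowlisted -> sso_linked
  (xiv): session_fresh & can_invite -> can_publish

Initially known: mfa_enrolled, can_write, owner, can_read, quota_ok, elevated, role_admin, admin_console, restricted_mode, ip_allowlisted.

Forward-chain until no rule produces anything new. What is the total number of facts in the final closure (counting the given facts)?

20

Round 1: (i) [quota_ok -> member_of_group]; (iv) [elevated & owner -> export_allowed]; (xi) [elevated -> cond_4]; (xii) [admin_console & mfa_enrolled & restricted_mode -> can_delete]; (xiii) [ip_allowlisted -> sso_linked]. New: member_of_group, export_allowed, cond_4, can_delete, sso_linked.
Round 2: (vii) [elevated & export_allowed -> audit_required]; (ix) [export_allowed & role_admin -> break_glass]. New: audit_required, break_glass.
Round 3: (v) [break_glass & restricted_mode & can_read -> role_editor]. New: role_editor.
Round 4: (iii) [role_editor & member_of_group -> can_invite]. New: can_invite.
Round 5: (ii) [can_invite & can_delete -> role_viewer]. New: role_viewer.
Closure: {admin_console, audit_required, break_glass, can_delete, can_invite, can_read, can_write, cond_4, elevated, export_allowed, ip_allowlisted, member_of_group, mfa_enrolled, owner, quota_ok, restricted_mode, role_admin, role_editor, role_viewer, sso_linked} — 20 facts.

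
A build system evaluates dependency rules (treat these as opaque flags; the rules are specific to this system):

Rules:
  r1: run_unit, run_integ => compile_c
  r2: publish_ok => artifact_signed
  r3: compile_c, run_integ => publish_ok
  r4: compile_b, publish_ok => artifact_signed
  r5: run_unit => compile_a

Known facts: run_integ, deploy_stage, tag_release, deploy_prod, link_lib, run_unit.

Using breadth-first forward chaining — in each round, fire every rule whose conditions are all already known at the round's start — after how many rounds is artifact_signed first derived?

Round 1 — r1, r5, derive compile_c, compile_a.
Round 2 — r3, derive publish_ok.
Round 3 — r2, derive artifact_signed.
artifact_signed first appears in round 3.

3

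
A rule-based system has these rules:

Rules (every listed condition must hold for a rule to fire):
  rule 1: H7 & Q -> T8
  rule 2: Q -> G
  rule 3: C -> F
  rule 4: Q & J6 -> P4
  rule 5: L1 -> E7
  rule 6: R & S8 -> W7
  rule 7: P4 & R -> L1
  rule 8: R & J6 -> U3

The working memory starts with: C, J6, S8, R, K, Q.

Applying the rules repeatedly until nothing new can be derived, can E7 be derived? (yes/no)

Round 1: rule 2 [Q -> G]; rule 3 [C -> F]; rule 4 [Q & J6 -> P4]; rule 6 [R & S8 -> W7]; rule 8 [R & J6 -> U3]. New: G, F, P4, W7, U3.
Round 2: rule 7 [P4 & R -> L1]. New: L1.
Round 3: rule 5 [L1 -> E7]. New: E7.
E7 appears in round 3, so it is derivable.

yes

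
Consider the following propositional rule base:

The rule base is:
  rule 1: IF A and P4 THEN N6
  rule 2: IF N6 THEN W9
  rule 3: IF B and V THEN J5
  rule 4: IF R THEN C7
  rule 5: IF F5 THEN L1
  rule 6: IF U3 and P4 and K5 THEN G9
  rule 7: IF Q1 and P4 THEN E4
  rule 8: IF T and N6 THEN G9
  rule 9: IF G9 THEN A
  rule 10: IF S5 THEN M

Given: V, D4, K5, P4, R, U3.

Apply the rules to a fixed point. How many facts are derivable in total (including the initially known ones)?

Round 1 fires rule 4, rule 6, giving C7, G9.
Round 2 fires rule 9, giving A.
Round 3 fires rule 1, giving N6.
Round 4 fires rule 2, giving W9.
Closure: {A, C7, D4, G9, K5, N6, P4, R, U3, V, W9} — 11 facts.

11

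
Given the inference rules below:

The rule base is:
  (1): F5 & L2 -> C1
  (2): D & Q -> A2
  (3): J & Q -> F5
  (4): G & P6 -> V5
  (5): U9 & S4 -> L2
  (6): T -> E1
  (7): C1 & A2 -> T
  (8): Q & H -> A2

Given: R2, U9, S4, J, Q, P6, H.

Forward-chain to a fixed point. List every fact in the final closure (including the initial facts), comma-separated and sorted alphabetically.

A2, C1, E1, F5, H, J, L2, P6, Q, R2, S4, T, U9

Round 1 — (3), (5), (8), derive F5, L2, A2.
Round 2 — (1), derive C1.
Round 3 — (7), derive T.
Round 4 — (6), derive E1.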